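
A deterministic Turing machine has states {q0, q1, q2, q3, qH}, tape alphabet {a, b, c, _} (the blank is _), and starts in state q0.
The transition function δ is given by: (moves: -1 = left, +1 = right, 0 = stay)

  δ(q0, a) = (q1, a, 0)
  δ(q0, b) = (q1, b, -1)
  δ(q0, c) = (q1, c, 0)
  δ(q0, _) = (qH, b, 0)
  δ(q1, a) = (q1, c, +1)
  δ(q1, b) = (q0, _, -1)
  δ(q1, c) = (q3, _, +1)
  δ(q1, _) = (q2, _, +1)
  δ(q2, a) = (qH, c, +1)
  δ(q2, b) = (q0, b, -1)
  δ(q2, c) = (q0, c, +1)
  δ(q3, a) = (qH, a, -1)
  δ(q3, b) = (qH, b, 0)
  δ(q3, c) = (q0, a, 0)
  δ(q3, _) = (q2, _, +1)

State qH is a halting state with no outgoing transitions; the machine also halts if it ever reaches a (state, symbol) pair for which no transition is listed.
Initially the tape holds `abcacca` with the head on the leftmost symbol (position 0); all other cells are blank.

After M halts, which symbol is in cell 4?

state=q0 head=0 tape=[a]bcacca__   (q0,a)→(q1,a,0)
state=q1 head=0 tape=[a]bcacca__   (q1,a)→(q1,c,+1)
state=q1 head=1 tape=c[b]cacca__   (q1,b)→(q0,_,-1)
state=q0 head=0 tape=[c]_cacca__   (q0,c)→(q1,c,0)
state=q1 head=0 tape=[c]_cacca__   (q1,c)→(q3,_,+1)
state=q3 head=1 tape=_[_]cacca__   (q3,_)→(q2,_,+1)
state=q2 head=2 tape=__[c]acca__   (q2,c)→(q0,c,+1)
state=q0 head=3 tape=__c[a]cca__   (q0,a)→(q1,a,0)
state=q1 head=3 tape=__c[a]cca__   (q1,a)→(q1,c,+1)
state=q1 head=4 tape=__cc[c]ca__   (q1,c)→(q3,_,+1)
state=q3 head=5 tape=__cc_[c]a__   (q3,c)→(q0,a,0)
state=q0 head=5 tape=__cc_[a]a__   (q0,a)→(q1,a,0)
state=q1 head=5 tape=__cc_[a]a__   (q1,a)→(q1,c,+1)
state=q1 head=6 tape=__cc_c[a]__   (q1,a)→(q1,c,+1)
state=q1 head=7 tape=__cc_cc[_]_   (q1,_)→(q2,_,+1)
state=q2 head=8 tape=__cc_cc_[_]
Cell 4 holds _ when M halts.

_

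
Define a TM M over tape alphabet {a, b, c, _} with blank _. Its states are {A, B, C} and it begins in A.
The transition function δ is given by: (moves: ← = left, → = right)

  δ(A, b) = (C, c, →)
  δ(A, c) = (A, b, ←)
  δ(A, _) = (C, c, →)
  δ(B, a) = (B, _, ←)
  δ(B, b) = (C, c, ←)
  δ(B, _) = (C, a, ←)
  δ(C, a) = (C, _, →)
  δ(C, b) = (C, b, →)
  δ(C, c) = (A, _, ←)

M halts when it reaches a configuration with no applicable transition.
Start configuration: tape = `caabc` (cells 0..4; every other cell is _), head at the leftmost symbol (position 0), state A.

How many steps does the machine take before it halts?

A | _[c]aabc   read c → write b, move ←, go to A
A | [_]baabc   read _ → write c, move →, go to C
C | c[b]aabc   read b → write b, move →, go to C
C | cb[a]abc   read a → write _, move →, go to C
C | cb_[a]bc   read a → write _, move →, go to C
C | cb__[b]c   read b → write b, move →, go to C
C | cb__b[c]   read c → write _, move ←, go to A
A | cb__[b]_   read b → write c, move →, go to C
C | cb__c[_]
M halts after 8 transitions.

8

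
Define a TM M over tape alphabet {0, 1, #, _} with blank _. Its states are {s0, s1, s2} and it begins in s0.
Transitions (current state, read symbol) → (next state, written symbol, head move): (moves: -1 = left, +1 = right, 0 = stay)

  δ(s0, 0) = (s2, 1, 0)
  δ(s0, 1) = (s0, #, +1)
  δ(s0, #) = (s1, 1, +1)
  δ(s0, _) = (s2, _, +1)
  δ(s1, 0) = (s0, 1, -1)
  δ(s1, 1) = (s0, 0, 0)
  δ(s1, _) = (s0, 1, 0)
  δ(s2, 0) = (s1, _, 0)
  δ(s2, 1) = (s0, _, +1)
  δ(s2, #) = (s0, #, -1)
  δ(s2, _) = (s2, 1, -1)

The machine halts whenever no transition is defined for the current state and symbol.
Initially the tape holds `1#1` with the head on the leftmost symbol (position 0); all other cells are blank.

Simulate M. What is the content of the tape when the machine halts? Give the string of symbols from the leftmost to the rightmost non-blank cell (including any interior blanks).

state=s0 head=0 tape=[1]#1____   (s0,1)→(s0,#,+1)
state=s0 head=1 tape=#[#]1____   (s0,#)→(s1,1,+1)
state=s1 head=2 tape=#1[1]____   (s1,1)→(s0,0,0)
state=s0 head=2 tape=#1[0]____   (s0,0)→(s2,1,0)
state=s2 head=2 tape=#1[1]____   (s2,1)→(s0,_,+1)
state=s0 head=3 tape=#1_[_]___   (s0,_)→(s2,_,+1)
state=s2 head=4 tape=#1__[_]__   (s2,_)→(s2,1,-1)
state=s2 head=3 tape=#1_[_]1__   (s2,_)→(s2,1,-1)
state=s2 head=2 tape=#1[_]11__   (s2,_)→(s2,1,-1)
state=s2 head=1 tape=#[1]111__   (s2,1)→(s0,_,+1)
state=s0 head=2 tape=#_[1]11__   (s0,1)→(s0,#,+1)
state=s0 head=3 tape=#_#[1]1__   (s0,1)→(s0,#,+1)
state=s0 head=4 tape=#_##[1]__   (s0,1)→(s0,#,+1)
state=s0 head=5 tape=#_###[_]_   (s0,_)→(s2,_,+1)
state=s2 head=6 tape=#_###_[_]   (s2,_)→(s2,1,-1)
state=s2 head=5 tape=#_###[_]1   (s2,_)→(s2,1,-1)
state=s2 head=4 tape=#_##[#]11   (s2,#)→(s0,#,-1)
state=s0 head=3 tape=#_#[#]#11   (s0,#)→(s1,1,+1)
state=s1 head=4 tape=#_#1[#]11
The non-blank tape span at halt is #_#1#11.

#_#1#11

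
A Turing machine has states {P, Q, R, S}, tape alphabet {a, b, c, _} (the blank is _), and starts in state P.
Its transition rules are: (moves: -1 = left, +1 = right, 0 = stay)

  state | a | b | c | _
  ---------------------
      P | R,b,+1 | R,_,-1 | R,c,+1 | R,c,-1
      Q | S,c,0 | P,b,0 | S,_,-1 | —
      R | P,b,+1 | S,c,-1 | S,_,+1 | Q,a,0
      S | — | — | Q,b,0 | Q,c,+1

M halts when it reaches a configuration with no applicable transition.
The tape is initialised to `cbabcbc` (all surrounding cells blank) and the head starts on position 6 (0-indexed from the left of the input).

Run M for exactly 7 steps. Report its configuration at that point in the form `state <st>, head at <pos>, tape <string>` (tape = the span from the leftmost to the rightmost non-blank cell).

state S, head at 7, tape cbabcb

P | cbabcb[c]_   read c → write c, move +1, go to R
R | cbabcbc[_]   read _ → write a, move 0, go to Q
Q | cbabcbc[a]   read a → write c, move 0, go to S
S | cbabcbc[c]   read c → write b, move 0, go to Q
Q | cbabcbc[b]   read b → write b, move 0, go to P
P | cbabcbc[b]   read b → write _, move -1, go to R
R | cbabcb[c]_   read c → write _, move +1, go to S
S | cbabcb_[_]
After 7 steps: state S, head at 7, tape cbabcb.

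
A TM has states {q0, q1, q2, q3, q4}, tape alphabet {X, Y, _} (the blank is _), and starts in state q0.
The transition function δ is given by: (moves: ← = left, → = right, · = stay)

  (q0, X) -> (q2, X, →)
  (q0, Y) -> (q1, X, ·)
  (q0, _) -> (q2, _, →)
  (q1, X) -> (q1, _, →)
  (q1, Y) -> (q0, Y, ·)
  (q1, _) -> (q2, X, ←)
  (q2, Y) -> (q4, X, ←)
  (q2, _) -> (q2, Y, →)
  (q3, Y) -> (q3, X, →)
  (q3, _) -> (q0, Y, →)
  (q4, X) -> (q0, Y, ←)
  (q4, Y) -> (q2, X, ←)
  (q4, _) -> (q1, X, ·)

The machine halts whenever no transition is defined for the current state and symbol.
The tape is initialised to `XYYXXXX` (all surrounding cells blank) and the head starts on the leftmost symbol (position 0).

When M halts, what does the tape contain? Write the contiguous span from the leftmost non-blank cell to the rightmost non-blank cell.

state=q0 head=0 tape=_[X]YYXXXX_   (q0,X)→(q2,X,→)
state=q2 head=1 tape=_X[Y]YXXXX_   (q2,Y)→(q4,X,←)
state=q4 head=0 tape=_[X]XYXXXX_   (q4,X)→(q0,Y,←)
state=q0 head=-1 tape=[_]YXYXXXX_   (q0,_)→(q2,_,→)
state=q2 head=0 tape=_[Y]XYXXXX_   (q2,Y)→(q4,X,←)
state=q4 head=-1 tape=[_]XXYXXXX_   (q4,_)→(q1,X,·)
state=q1 head=-1 tape=[X]XXYXXXX_   (q1,X)→(q1,_,→)
state=q1 head=0 tape=_[X]XYXXXX_   (q1,X)→(q1,_,→)
state=q1 head=1 tape=__[X]YXXXX_   (q1,X)→(q1,_,→)
state=q1 head=2 tape=___[Y]XXXX_   (q1,Y)→(q0,Y,·)
state=q0 head=2 tape=___[Y]XXXX_   (q0,Y)→(q1,X,·)
state=q1 head=2 tape=___[X]XXXX_   (q1,X)→(q1,_,→)
state=q1 head=3 tape=____[X]XXX_   (q1,X)→(q1,_,→)
state=q1 head=4 tape=_____[X]XX_   (q1,X)→(q1,_,→)
state=q1 head=5 tape=______[X]X_   (q1,X)→(q1,_,→)
state=q1 head=6 tape=_______[X]_   (q1,X)→(q1,_,→)
state=q1 head=7 tape=________[_]   (q1,_)→(q2,X,←)
state=q2 head=6 tape=_______[_]X   (q2,_)→(q2,Y,→)
state=q2 head=7 tape=_______Y[X]
The non-blank tape span at halt is YX.

YX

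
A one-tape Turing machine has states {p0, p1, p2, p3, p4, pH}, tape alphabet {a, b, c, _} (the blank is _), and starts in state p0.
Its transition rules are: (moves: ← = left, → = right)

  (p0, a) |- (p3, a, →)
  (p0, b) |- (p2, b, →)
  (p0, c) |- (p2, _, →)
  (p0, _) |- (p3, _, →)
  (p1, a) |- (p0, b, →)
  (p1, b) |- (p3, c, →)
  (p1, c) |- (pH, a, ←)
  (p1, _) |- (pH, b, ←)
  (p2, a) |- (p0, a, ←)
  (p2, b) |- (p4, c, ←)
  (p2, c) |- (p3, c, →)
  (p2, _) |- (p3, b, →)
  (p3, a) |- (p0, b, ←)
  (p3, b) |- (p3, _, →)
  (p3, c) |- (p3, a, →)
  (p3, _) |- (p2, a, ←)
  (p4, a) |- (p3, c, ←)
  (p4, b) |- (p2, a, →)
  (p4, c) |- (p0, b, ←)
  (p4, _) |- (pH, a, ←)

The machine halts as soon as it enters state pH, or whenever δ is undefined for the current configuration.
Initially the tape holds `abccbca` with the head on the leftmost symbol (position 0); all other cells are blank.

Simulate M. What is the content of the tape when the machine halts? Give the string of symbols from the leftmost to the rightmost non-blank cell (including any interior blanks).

a_aa_aaac

p0 | [a]bccbca__   read a → write a, move →, go to p3
p3 | a[b]ccbca__   read b → write _, move →, go to p3
p3 | a_[c]cbca__   read c → write a, move →, go to p3
p3 | a_a[c]bca__   read c → write a, move →, go to p3
p3 | a_aa[b]ca__   read b → write _, move →, go to p3
p3 | a_aa_[c]a__   read c → write a, move →, go to p3
p3 | a_aa_a[a]__   read a → write b, move ←, go to p0
p0 | a_aa_[a]b__   read a → write a, move →, go to p3
p3 | a_aa_a[b]__   read b → write _, move →, go to p3
p3 | a_aa_a_[_]_   read _ → write a, move ←, go to p2
p2 | a_aa_a[_]a_   read _ → write b, move →, go to p3
p3 | a_aa_ab[a]_   read a → write b, move ←, go to p0
p0 | a_aa_a[b]b_   read b → write b, move →, go to p2
p2 | a_aa_ab[b]_   read b → write c, move ←, go to p4
p4 | a_aa_a[b]c_   read b → write a, move →, go to p2
p2 | a_aa_aa[c]_   read c → write c, move →, go to p3
p3 | a_aa_aac[_]   read _ → write a, move ←, go to p2
p2 | a_aa_aa[c]a   read c → write c, move →, go to p3
p3 | a_aa_aac[a]   read a → write b, move ←, go to p0
p0 | a_aa_aa[c]b   read c → write _, move →, go to p2
p2 | a_aa_aa_[b]   read b → write c, move ←, go to p4
p4 | a_aa_aa[_]c   read _ → write a, move ←, go to pH
pH | a_aa_a[a]ac
The non-blank tape span at halt is a_aa_aaac.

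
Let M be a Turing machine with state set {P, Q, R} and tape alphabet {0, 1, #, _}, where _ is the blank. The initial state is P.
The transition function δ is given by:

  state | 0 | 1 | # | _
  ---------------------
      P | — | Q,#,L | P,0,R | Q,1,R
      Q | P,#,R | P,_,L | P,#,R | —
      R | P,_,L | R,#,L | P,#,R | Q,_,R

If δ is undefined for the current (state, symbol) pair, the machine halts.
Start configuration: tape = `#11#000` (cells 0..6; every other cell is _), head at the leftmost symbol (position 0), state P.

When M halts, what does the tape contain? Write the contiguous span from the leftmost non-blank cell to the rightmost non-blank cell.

state=P head=0 tape=[#]11#000   (P,#)→(P,0,R)
state=P head=1 tape=0[1]1#000   (P,1)→(Q,#,L)
state=Q head=0 tape=[0]#1#000   (Q,0)→(P,#,R)
state=P head=1 tape=#[#]1#000   (P,#)→(P,0,R)
state=P head=2 tape=#0[1]#000   (P,1)→(Q,#,L)
state=Q head=1 tape=#[0]##000   (Q,0)→(P,#,R)
state=P head=2 tape=##[#]#000   (P,#)→(P,0,R)
state=P head=3 tape=##0[#]000   (P,#)→(P,0,R)
state=P head=4 tape=##00[0]00
The non-blank tape span at halt is ##00000.

##00000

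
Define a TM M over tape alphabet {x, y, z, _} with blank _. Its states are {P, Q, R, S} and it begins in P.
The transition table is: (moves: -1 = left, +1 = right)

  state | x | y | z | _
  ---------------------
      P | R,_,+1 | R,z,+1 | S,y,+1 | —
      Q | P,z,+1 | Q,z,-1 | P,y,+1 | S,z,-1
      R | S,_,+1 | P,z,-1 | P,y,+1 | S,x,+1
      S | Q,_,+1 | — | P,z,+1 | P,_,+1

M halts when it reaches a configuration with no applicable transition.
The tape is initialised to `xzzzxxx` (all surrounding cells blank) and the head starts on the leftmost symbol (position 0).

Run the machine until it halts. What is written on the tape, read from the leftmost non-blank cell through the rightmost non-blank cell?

yyz___y

state=P head=0 tape=[x]zzzxxx___   (P,x)→(R,_,+1)
state=R head=1 tape=_[z]zzxxx___   (R,z)→(P,y,+1)
state=P head=2 tape=_y[z]zxxx___   (P,z)→(S,y,+1)
state=S head=3 tape=_yy[z]xxx___   (S,z)→(P,z,+1)
state=P head=4 tape=_yyz[x]xx___   (P,x)→(R,_,+1)
state=R head=5 tape=_yyz_[x]x___   (R,x)→(S,_,+1)
state=S head=6 tape=_yyz__[x]___   (S,x)→(Q,_,+1)
state=Q head=7 tape=_yyz___[_]__   (Q,_)→(S,z,-1)
state=S head=6 tape=_yyz__[_]z__   (S,_)→(P,_,+1)
state=P head=7 tape=_yyz___[z]__   (P,z)→(S,y,+1)
state=S head=8 tape=_yyz___y[_]_   (S,_)→(P,_,+1)
state=P head=9 tape=_yyz___y_[_]
The non-blank tape span at halt is yyz___y.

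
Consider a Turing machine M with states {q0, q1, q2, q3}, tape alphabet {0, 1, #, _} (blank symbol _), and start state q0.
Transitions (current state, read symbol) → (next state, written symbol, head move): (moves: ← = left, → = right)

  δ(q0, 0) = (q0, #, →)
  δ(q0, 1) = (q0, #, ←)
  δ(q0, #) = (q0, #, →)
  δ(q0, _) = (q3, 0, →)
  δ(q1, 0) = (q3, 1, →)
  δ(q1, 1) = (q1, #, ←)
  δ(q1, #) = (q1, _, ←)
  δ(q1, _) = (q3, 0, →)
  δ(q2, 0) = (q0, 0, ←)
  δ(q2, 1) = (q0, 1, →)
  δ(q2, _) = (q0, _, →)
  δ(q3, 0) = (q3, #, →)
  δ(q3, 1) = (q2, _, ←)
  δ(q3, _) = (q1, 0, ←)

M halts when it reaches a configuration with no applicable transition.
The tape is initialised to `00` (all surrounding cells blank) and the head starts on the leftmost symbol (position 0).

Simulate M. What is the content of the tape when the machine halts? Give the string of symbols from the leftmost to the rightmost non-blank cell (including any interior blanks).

state=q0 head=0 tape=__[0]0___   (q0,0)→(q0,#,→)
state=q0 head=1 tape=__#[0]___   (q0,0)→(q0,#,→)
state=q0 head=2 tape=__##[_]__   (q0,_)→(q3,0,→)
state=q3 head=3 tape=__##0[_]_   (q3,_)→(q1,0,←)
state=q1 head=2 tape=__##[0]0_   (q1,0)→(q3,1,→)
state=q3 head=3 tape=__##1[0]_   (q3,0)→(q3,#,→)
state=q3 head=4 tape=__##1#[_]   (q3,_)→(q1,0,←)
state=q1 head=3 tape=__##1[#]0   (q1,#)→(q1,_,←)
state=q1 head=2 tape=__##[1]_0   (q1,1)→(q1,#,←)
state=q1 head=1 tape=__#[#]#_0   (q1,#)→(q1,_,←)
state=q1 head=0 tape=__[#]_#_0   (q1,#)→(q1,_,←)
state=q1 head=-1 tape=_[_]__#_0   (q1,_)→(q3,0,→)
state=q3 head=0 tape=_0[_]_#_0   (q3,_)→(q1,0,←)
state=q1 head=-1 tape=_[0]0_#_0   (q1,0)→(q3,1,→)
state=q3 head=0 tape=_1[0]_#_0   (q3,0)→(q3,#,→)
state=q3 head=1 tape=_1#[_]#_0   (q3,_)→(q1,0,←)
state=q1 head=0 tape=_1[#]0#_0   (q1,#)→(q1,_,←)
state=q1 head=-1 tape=_[1]_0#_0   (q1,1)→(q1,#,←)
state=q1 head=-2 tape=[_]#_0#_0   (q1,_)→(q3,0,→)
state=q3 head=-1 tape=0[#]_0#_0
The non-blank tape span at halt is 0#_0#_0.

0#_0#_0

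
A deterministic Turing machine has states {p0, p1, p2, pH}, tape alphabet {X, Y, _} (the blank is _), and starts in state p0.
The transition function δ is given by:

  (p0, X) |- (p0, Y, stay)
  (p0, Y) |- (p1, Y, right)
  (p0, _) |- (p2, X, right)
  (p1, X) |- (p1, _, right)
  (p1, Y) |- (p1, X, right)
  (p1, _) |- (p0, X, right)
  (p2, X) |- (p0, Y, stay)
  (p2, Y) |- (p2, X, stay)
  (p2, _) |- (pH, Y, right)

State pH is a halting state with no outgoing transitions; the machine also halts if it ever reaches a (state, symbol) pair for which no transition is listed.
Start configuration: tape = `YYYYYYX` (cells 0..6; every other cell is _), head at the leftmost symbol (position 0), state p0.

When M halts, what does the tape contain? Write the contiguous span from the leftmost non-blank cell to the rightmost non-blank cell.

YXXXXX_XXY

p0 | [Y]YYYYYX____   read Y → write Y, move right, go to p1
p1 | Y[Y]YYYYX____   read Y → write X, move right, go to p1
p1 | YX[Y]YYYX____   read Y → write X, move right, go to p1
p1 | YXX[Y]YYX____   read Y → write X, move right, go to p1
p1 | YXXX[Y]YX____   read Y → write X, move right, go to p1
p1 | YXXXX[Y]X____   read Y → write X, move right, go to p1
p1 | YXXXXX[X]____   read X → write _, move right, go to p1
p1 | YXXXXX_[_]___   read _ → write X, move right, go to p0
p0 | YXXXXX_X[_]__   read _ → write X, move right, go to p2
p2 | YXXXXX_XX[_]_   read _ → write Y, move right, go to pH
pH | YXXXXX_XXY[_]
The non-blank tape span at halt is YXXXXX_XXY.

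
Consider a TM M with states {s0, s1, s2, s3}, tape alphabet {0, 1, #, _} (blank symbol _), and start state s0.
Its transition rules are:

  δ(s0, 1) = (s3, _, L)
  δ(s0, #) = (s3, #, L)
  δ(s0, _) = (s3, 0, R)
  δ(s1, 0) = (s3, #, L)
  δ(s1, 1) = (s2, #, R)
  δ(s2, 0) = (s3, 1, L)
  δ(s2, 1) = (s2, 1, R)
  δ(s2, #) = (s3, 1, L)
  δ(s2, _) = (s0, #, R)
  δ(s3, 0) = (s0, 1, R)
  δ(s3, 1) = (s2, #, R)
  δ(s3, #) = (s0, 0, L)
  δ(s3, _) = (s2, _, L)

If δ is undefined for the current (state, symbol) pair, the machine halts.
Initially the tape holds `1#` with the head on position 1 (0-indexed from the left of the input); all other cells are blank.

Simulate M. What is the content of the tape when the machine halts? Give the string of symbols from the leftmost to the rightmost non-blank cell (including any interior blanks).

s0 | __1[#]__   read # → write #, move L, go to s3
s3 | __[1]#__   read 1 → write #, move R, go to s2
s2 | __#[#]__   read # → write 1, move L, go to s3
s3 | __[#]1__   read # → write 0, move L, go to s0
s0 | _[_]01__   read _ → write 0, move R, go to s3
s3 | _0[0]1__   read 0 → write 1, move R, go to s0
s0 | _01[1]__   read 1 → write _, move L, go to s3
s3 | _0[1]___   read 1 → write #, move R, go to s2
s2 | _0#[_]__   read _ → write #, move R, go to s0
s0 | _0##[_]_   read _ → write 0, move R, go to s3
s3 | _0##0[_]   read _ → write _, move L, go to s2
s2 | _0##[0]_   read 0 → write 1, move L, go to s3
s3 | _0#[#]1_   read # → write 0, move L, go to s0
s0 | _0[#]01_   read # → write #, move L, go to s3
s3 | _[0]#01_   read 0 → write 1, move R, go to s0
s0 | _1[#]01_   read # → write #, move L, go to s3
s3 | _[1]#01_   read 1 → write #, move R, go to s2
s2 | _#[#]01_   read # → write 1, move L, go to s3
s3 | _[#]101_   read # → write 0, move L, go to s0
s0 | [_]0101_   read _ → write 0, move R, go to s3
s3 | 0[0]101_   read 0 → write 1, move R, go to s0
s0 | 01[1]01_   read 1 → write _, move L, go to s3
s3 | 0[1]_01_   read 1 → write #, move R, go to s2
s2 | 0#[_]01_   read _ → write #, move R, go to s0
s0 | 0##[0]1_
The non-blank tape span at halt is 0##01.

0##01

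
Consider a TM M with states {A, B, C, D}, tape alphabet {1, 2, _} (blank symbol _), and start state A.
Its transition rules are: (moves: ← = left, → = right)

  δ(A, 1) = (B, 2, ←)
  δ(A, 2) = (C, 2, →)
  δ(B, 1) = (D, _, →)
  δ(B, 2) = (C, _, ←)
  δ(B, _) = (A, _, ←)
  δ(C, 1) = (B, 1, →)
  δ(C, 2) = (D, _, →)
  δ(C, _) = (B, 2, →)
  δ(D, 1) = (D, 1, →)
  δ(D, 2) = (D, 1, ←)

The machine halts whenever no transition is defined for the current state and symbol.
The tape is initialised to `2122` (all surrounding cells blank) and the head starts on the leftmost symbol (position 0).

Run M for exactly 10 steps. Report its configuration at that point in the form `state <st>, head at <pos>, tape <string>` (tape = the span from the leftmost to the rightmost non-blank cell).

state C, head at 0, tape 2_2_2

A | _[2]122   read 2 → write 2, move →, go to C
C | _2[1]22   read 1 → write 1, move →, go to B
B | _21[2]2   read 2 → write _, move ←, go to C
C | _2[1]_2   read 1 → write 1, move →, go to B
B | _21[_]2   read _ → write _, move ←, go to A
A | _2[1]_2   read 1 → write 2, move ←, go to B
B | _[2]2_2   read 2 → write _, move ←, go to C
C | [_]_2_2   read _ → write 2, move →, go to B
B | 2[_]2_2   read _ → write _, move ←, go to A
A | [2]_2_2   read 2 → write 2, move →, go to C
C | 2[_]2_2
After 10 steps: state C, head at 0, tape 2_2_2.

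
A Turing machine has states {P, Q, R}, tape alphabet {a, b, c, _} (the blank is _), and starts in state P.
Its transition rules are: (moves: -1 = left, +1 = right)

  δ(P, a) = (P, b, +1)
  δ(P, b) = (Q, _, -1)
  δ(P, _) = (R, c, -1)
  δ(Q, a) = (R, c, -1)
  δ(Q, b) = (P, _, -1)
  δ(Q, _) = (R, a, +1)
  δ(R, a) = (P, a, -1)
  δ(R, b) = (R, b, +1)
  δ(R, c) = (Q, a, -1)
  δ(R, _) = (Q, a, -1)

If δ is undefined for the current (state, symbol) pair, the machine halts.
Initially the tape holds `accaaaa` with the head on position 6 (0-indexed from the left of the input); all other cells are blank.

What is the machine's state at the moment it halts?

P

state=P head=6 tape=accaaa[a]_   (P,a)→(P,b,+1)
state=P head=7 tape=accaaab[_]   (P,_)→(R,c,-1)
state=R head=6 tape=accaaa[b]c   (R,b)→(R,b,+1)
state=R head=7 tape=accaaab[c]   (R,c)→(Q,a,-1)
state=Q head=6 tape=accaaa[b]a   (Q,b)→(P,_,-1)
state=P head=5 tape=accaa[a]_a   (P,a)→(P,b,+1)
state=P head=6 tape=accaab[_]a   (P,_)→(R,c,-1)
state=R head=5 tape=accaa[b]ca   (R,b)→(R,b,+1)
state=R head=6 tape=accaab[c]a   (R,c)→(Q,a,-1)
state=Q head=5 tape=accaa[b]aa   (Q,b)→(P,_,-1)
state=P head=4 tape=acca[a]_aa   (P,a)→(P,b,+1)
state=P head=5 tape=accab[_]aa   (P,_)→(R,c,-1)
state=R head=4 tape=acca[b]caa   (R,b)→(R,b,+1)
state=R head=5 tape=accab[c]aa   (R,c)→(Q,a,-1)
state=Q head=4 tape=acca[b]aaa   (Q,b)→(P,_,-1)
state=P head=3 tape=acc[a]_aaa   (P,a)→(P,b,+1)
state=P head=4 tape=accb[_]aaa   (P,_)→(R,c,-1)
state=R head=3 tape=acc[b]caaa   (R,b)→(R,b,+1)
state=R head=4 tape=accb[c]aaa   (R,c)→(Q,a,-1)
state=Q head=3 tape=acc[b]aaaa   (Q,b)→(P,_,-1)
state=P head=2 tape=ac[c]_aaaa
No transition is defined for (P, c); M halts in state P.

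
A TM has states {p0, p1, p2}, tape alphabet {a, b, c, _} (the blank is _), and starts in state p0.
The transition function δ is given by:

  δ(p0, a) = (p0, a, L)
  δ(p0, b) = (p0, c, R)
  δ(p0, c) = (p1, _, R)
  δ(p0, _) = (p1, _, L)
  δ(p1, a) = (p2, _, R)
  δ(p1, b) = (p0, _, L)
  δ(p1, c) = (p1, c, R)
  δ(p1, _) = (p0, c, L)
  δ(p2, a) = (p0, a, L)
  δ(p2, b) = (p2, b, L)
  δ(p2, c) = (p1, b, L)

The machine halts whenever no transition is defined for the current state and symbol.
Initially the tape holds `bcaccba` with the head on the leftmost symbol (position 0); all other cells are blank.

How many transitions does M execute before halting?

state=p0 head=0 tape=[b]caccba_   (p0,b)→(p0,c,R)
state=p0 head=1 tape=c[c]accba_   (p0,c)→(p1,_,R)
state=p1 head=2 tape=c_[a]ccba_   (p1,a)→(p2,_,R)
state=p2 head=3 tape=c__[c]cba_   (p2,c)→(p1,b,L)
state=p1 head=2 tape=c_[_]bcba_   (p1,_)→(p0,c,L)
state=p0 head=1 tape=c[_]cbcba_   (p0,_)→(p1,_,L)
state=p1 head=0 tape=[c]_cbcba_   (p1,c)→(p1,c,R)
state=p1 head=1 tape=c[_]cbcba_   (p1,_)→(p0,c,L)
state=p0 head=0 tape=[c]ccbcba_   (p0,c)→(p1,_,R)
state=p1 head=1 tape=_[c]cbcba_   (p1,c)→(p1,c,R)
state=p1 head=2 tape=_c[c]bcba_   (p1,c)→(p1,c,R)
state=p1 head=3 tape=_cc[b]cba_   (p1,b)→(p0,_,L)
state=p0 head=2 tape=_c[c]_cba_   (p0,c)→(p1,_,R)
state=p1 head=3 tape=_c_[_]cba_   (p1,_)→(p0,c,L)
state=p0 head=2 tape=_c[_]ccba_   (p0,_)→(p1,_,L)
state=p1 head=1 tape=_[c]_ccba_   (p1,c)→(p1,c,R)
state=p1 head=2 tape=_c[_]ccba_   (p1,_)→(p0,c,L)
state=p0 head=1 tape=_[c]cccba_   (p0,c)→(p1,_,R)
state=p1 head=2 tape=__[c]ccba_   (p1,c)→(p1,c,R)
state=p1 head=3 tape=__c[c]cba_   (p1,c)→(p1,c,R)
state=p1 head=4 tape=__cc[c]ba_   (p1,c)→(p1,c,R)
state=p1 head=5 tape=__ccc[b]a_   (p1,b)→(p0,_,L)
state=p0 head=4 tape=__cc[c]_a_   (p0,c)→(p1,_,R)
state=p1 head=5 tape=__cc_[_]a_   (p1,_)→(p0,c,L)
state=p0 head=4 tape=__cc[_]ca_   (p0,_)→(p1,_,L)
state=p1 head=3 tape=__c[c]_ca_   (p1,c)→(p1,c,R)
state=p1 head=4 tape=__cc[_]ca_   (p1,_)→(p0,c,L)
state=p0 head=3 tape=__c[c]cca_   (p0,c)→(p1,_,R)
state=p1 head=4 tape=__c_[c]ca_   (p1,c)→(p1,c,R)
state=p1 head=5 tape=__c_c[c]a_   (p1,c)→(p1,c,R)
state=p1 head=6 tape=__c_cc[a]_   (p1,a)→(p2,_,R)
state=p2 head=7 tape=__c_cc_[_]
M halts after 31 transitions.

31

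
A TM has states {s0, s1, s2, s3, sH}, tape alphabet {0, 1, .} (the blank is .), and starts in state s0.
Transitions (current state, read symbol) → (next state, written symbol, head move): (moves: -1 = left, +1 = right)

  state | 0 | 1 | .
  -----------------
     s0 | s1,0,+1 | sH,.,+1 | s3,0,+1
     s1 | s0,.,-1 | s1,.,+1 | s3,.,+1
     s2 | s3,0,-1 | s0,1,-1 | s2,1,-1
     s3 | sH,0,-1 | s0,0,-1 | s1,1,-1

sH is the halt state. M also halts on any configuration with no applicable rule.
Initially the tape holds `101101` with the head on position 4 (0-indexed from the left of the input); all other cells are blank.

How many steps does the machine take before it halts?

state=s0 head=4 tape=1011[0]1..   (s0,0)→(s1,0,+1)
state=s1 head=5 tape=10110[1]..   (s1,1)→(s1,.,+1)
state=s1 head=6 tape=10110.[.].   (s1,.)→(s3,.,+1)
state=s3 head=7 tape=10110..[.]   (s3,.)→(s1,1,-1)
state=s1 head=6 tape=10110.[.]1   (s1,.)→(s3,.,+1)
state=s3 head=7 tape=10110..[1]   (s3,1)→(s0,0,-1)
state=s0 head=6 tape=10110.[.]0   (s0,.)→(s3,0,+1)
state=s3 head=7 tape=10110.0[0]   (s3,0)→(sH,0,-1)
state=sH head=6 tape=10110.[0]0
M halts after 8 transitions.

8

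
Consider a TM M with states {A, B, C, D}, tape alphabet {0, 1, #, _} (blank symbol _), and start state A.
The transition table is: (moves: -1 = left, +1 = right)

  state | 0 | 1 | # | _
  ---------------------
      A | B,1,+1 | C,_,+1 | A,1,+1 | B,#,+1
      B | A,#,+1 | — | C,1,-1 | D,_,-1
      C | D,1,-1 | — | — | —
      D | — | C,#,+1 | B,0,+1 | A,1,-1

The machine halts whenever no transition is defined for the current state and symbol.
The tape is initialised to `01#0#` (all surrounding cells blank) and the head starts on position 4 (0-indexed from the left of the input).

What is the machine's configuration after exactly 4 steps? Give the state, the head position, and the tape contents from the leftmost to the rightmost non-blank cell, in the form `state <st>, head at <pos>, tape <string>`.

state B, head at 6, tape 01#010

A | 01#0[#]__   read # → write 1, move +1, go to A
A | 01#01[_]_   read _ → write #, move +1, go to B
B | 01#01#[_]   read _ → write _, move -1, go to D
D | 01#01[#]_   read # → write 0, move +1, go to B
B | 01#010[_]
After 4 steps: state B, head at 6, tape 01#010.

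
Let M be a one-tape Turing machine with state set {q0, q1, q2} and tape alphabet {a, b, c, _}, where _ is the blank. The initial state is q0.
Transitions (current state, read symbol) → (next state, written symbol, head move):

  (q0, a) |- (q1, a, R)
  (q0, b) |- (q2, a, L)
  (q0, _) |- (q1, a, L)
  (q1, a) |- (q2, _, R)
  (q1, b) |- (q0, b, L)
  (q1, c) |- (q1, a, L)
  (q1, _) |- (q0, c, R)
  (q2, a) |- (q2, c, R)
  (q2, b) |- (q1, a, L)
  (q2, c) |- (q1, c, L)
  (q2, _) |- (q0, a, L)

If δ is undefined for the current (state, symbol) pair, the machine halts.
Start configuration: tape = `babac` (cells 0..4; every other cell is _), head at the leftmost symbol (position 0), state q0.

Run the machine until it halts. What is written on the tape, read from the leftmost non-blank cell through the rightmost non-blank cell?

state=q0 head=0 tape=___[b]abac   (q0,b)→(q2,a,L)
state=q2 head=-1 tape=__[_]aabac   (q2,_)→(q0,a,L)
state=q0 head=-2 tape=_[_]aaabac   (q0,_)→(q1,a,L)
state=q1 head=-3 tape=[_]aaaabac   (q1,_)→(q0,c,R)
state=q0 head=-2 tape=c[a]aaabac   (q0,a)→(q1,a,R)
state=q1 head=-1 tape=ca[a]aabac   (q1,a)→(q2,_,R)
state=q2 head=0 tape=ca_[a]abac   (q2,a)→(q2,c,R)
state=q2 head=1 tape=ca_c[a]bac   (q2,a)→(q2,c,R)
state=q2 head=2 tape=ca_cc[b]ac   (q2,b)→(q1,a,L)
state=q1 head=1 tape=ca_c[c]aac   (q1,c)→(q1,a,L)
state=q1 head=0 tape=ca_[c]aaac   (q1,c)→(q1,a,L)
state=q1 head=-1 tape=ca[_]aaaac   (q1,_)→(q0,c,R)
state=q0 head=0 tape=cac[a]aaac   (q0,a)→(q1,a,R)
state=q1 head=1 tape=caca[a]aac   (q1,a)→(q2,_,R)
state=q2 head=2 tape=caca_[a]ac   (q2,a)→(q2,c,R)
state=q2 head=3 tape=caca_c[a]c   (q2,a)→(q2,c,R)
state=q2 head=4 tape=caca_cc[c]   (q2,c)→(q1,c,L)
state=q1 head=3 tape=caca_c[c]c   (q1,c)→(q1,a,L)
state=q1 head=2 tape=caca_[c]ac   (q1,c)→(q1,a,L)
state=q1 head=1 tape=caca[_]aac   (q1,_)→(q0,c,R)
state=q0 head=2 tape=cacac[a]ac   (q0,a)→(q1,a,R)
state=q1 head=3 tape=cacaca[a]c   (q1,a)→(q2,_,R)
state=q2 head=4 tape=cacaca_[c]   (q2,c)→(q1,c,L)
state=q1 head=3 tape=cacaca[_]c   (q1,_)→(q0,c,R)
state=q0 head=4 tape=cacacac[c]
The non-blank tape span at halt is cacacacc.

cacacacc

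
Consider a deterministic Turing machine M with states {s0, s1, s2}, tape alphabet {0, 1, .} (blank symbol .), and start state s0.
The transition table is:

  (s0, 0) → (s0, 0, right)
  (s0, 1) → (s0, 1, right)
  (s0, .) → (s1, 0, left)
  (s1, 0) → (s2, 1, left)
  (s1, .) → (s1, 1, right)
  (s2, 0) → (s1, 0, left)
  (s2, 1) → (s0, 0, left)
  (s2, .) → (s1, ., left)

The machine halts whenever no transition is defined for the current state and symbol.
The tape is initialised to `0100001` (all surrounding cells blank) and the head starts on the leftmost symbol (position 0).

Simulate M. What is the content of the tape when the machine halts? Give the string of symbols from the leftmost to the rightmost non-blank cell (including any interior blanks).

01000010

s0 | [0]100001.   read 0 → write 0, move right, go to s0
s0 | 0[1]00001.   read 1 → write 1, move right, go to s0
s0 | 01[0]0001.   read 0 → write 0, move right, go to s0
s0 | 010[0]001.   read 0 → write 0, move right, go to s0
s0 | 0100[0]01.   read 0 → write 0, move right, go to s0
s0 | 01000[0]1.   read 0 → write 0, move right, go to s0
s0 | 010000[1].   read 1 → write 1, move right, go to s0
s0 | 0100001[.]   read . → write 0, move left, go to s1
s1 | 010000[1]0
The non-blank tape span at halt is 01000010.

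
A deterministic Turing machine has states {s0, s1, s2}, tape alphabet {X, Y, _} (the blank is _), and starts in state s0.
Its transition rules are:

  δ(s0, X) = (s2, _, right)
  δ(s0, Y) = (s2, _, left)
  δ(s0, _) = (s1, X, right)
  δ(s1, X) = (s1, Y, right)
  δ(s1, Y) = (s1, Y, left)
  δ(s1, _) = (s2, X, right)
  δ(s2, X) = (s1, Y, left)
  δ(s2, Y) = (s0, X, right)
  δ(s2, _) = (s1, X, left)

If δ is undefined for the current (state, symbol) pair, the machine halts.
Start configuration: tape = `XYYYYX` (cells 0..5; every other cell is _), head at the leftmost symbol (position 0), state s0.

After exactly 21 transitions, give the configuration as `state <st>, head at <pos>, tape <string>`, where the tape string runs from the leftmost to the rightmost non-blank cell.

state s1, head at -1, tape XY_YYYX

s0 | _[X]YYYYX   read X → write _, move right, go to s2
s2 | __[Y]YYYX   read Y → write X, move right, go to s0
s0 | __X[Y]YYX   read Y → write _, move left, go to s2
s2 | __[X]_YYX   read X → write Y, move left, go to s1
s1 | _[_]Y_YYX   read _ → write X, move right, go to s2
s2 | _X[Y]_YYX   read Y → write X, move right, go to s0
s0 | _XX[_]YYX   read _ → write X, move right, go to s1
s1 | _XXX[Y]YX   read Y → write Y, move left, go to s1
s1 | _XX[X]YYX   read X → write Y, move right, go to s1
s1 | _XXY[Y]YX   read Y → write Y, move left, go to s1
s1 | _XX[Y]YYX   read Y → write Y, move left, go to s1
s1 | _X[X]YYYX   read X → write Y, move right, go to s1
s1 | _XY[Y]YYX   read Y → write Y, move left, go to s1
s1 | _X[Y]YYYX   read Y → write Y, move left, go to s1
s1 | _[X]YYYYX   read X → write Y, move right, go to s1
s1 | _Y[Y]YYYX   read Y → write Y, move left, go to s1
s1 | _[Y]YYYYX   read Y → write Y, move left, go to s1
s1 | [_]YYYYYX   read _ → write X, move right, go to s2
s2 | X[Y]YYYYX   read Y → write X, move right, go to s0
s0 | XX[Y]YYYX   read Y → write _, move left, go to s2
s2 | X[X]_YYYX   read X → write Y, move left, go to s1
s1 | [X]Y_YYYX
After 21 steps: state s1, head at -1, tape XY_YYYX.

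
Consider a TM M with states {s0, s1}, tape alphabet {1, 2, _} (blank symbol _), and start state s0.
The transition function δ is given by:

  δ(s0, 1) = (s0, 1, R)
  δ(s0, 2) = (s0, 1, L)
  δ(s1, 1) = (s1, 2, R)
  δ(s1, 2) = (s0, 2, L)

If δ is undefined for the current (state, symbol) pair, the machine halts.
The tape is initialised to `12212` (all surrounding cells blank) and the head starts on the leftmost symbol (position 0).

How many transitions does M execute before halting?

11

state=s0 head=0 tape=[1]2212_   (s0,1)→(s0,1,R)
state=s0 head=1 tape=1[2]212_   (s0,2)→(s0,1,L)
state=s0 head=0 tape=[1]1212_   (s0,1)→(s0,1,R)
state=s0 head=1 tape=1[1]212_   (s0,1)→(s0,1,R)
state=s0 head=2 tape=11[2]12_   (s0,2)→(s0,1,L)
state=s0 head=1 tape=1[1]112_   (s0,1)→(s0,1,R)
state=s0 head=2 tape=11[1]12_   (s0,1)→(s0,1,R)
state=s0 head=3 tape=111[1]2_   (s0,1)→(s0,1,R)
state=s0 head=4 tape=1111[2]_   (s0,2)→(s0,1,L)
state=s0 head=3 tape=111[1]1_   (s0,1)→(s0,1,R)
state=s0 head=4 tape=1111[1]_   (s0,1)→(s0,1,R)
state=s0 head=5 tape=11111[_]
M halts after 11 transitions.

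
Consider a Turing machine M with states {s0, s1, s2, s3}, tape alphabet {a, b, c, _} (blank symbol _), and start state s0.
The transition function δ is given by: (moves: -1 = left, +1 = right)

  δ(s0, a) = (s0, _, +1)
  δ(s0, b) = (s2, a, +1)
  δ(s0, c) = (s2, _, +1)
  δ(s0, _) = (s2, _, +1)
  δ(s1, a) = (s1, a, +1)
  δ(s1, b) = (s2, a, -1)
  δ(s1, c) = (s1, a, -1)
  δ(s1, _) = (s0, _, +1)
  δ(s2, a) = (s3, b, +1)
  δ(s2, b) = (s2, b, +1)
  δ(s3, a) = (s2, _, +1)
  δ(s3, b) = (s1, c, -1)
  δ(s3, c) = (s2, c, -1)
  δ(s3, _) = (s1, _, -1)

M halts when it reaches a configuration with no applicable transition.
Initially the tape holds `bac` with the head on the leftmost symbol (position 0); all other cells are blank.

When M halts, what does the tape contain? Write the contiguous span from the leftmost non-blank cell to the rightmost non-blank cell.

s0 | [b]ac   read b → write a, move +1, go to s2
s2 | a[a]c   read a → write b, move +1, go to s3
s3 | ab[c]   read c → write c, move -1, go to s2
s2 | a[b]c   read b → write b, move +1, go to s2
s2 | ab[c]
The non-blank tape span at halt is abc.

abc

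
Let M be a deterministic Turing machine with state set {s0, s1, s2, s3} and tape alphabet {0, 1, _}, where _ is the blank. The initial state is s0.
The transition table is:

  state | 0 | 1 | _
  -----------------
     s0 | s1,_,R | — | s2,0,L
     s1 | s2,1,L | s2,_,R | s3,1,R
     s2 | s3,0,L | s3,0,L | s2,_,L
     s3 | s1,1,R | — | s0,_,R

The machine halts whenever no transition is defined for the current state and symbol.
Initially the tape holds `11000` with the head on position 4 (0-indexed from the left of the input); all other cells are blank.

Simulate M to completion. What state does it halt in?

s3

state=s0 head=4 tape=1100[0]______   (s0,0)→(s1,_,R)
state=s1 head=5 tape=1100_[_]_____   (s1,_)→(s3,1,R)
state=s3 head=6 tape=1100_1[_]____   (s3,_)→(s0,_,R)
state=s0 head=7 tape=1100_1_[_]___   (s0,_)→(s2,0,L)
state=s2 head=6 tape=1100_1[_]0___   (s2,_)→(s2,_,L)
state=s2 head=5 tape=1100_[1]_0___   (s2,1)→(s3,0,L)
state=s3 head=4 tape=1100[_]0_0___   (s3,_)→(s0,_,R)
state=s0 head=5 tape=1100_[0]_0___   (s0,0)→(s1,_,R)
state=s1 head=6 tape=1100__[_]0___   (s1,_)→(s3,1,R)
state=s3 head=7 tape=1100__1[0]___   (s3,0)→(s1,1,R)
state=s1 head=8 tape=1100__11[_]__   (s1,_)→(s3,1,R)
state=s3 head=9 tape=1100__111[_]_   (s3,_)→(s0,_,R)
state=s0 head=10 tape=1100__111_[_]   (s0,_)→(s2,0,L)
state=s2 head=9 tape=1100__111[_]0   (s2,_)→(s2,_,L)
state=s2 head=8 tape=1100__11[1]_0   (s2,1)→(s3,0,L)
state=s3 head=7 tape=1100__1[1]0_0
No transition is defined for (s3, 1); M halts in state s3.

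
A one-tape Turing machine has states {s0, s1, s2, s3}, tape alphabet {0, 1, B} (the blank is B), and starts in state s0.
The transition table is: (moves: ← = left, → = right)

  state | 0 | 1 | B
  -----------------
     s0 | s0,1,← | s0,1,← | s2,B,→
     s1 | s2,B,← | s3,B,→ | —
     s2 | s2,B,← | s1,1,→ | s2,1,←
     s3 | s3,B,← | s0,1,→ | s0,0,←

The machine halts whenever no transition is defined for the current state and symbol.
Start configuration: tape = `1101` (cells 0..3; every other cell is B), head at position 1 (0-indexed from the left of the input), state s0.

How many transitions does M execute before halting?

s0 | B1[1]01   read 1 → write 1, move ←, go to s0
s0 | B[1]101   read 1 → write 1, move ←, go to s0
s0 | [B]1101   read B → write B, move →, go to s2
s2 | B[1]101   read 1 → write 1, move →, go to s1
s1 | B1[1]01   read 1 → write B, move →, go to s3
s3 | B1B[0]1   read 0 → write B, move ←, go to s3
s3 | B1[B]B1   read B → write 0, move ←, go to s0
s0 | B[1]0B1   read 1 → write 1, move ←, go to s0
s0 | [B]10B1   read B → write B, move →, go to s2
s2 | B[1]0B1   read 1 → write 1, move →, go to s1
s1 | B1[0]B1   read 0 → write B, move ←, go to s2
s2 | B[1]BB1   read 1 → write 1, move →, go to s1
s1 | B1[B]B1
M halts after 12 transitions.

12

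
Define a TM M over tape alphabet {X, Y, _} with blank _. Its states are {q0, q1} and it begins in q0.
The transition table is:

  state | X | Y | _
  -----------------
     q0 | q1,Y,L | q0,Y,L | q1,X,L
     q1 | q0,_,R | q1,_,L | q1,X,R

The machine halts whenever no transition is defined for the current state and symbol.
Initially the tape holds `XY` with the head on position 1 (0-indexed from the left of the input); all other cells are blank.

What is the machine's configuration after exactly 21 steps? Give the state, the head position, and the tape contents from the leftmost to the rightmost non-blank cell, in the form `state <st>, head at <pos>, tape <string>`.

state q0, head at 0, tape XY

q0 | _X[Y]   read Y → write Y, move L, go to q0
q0 | _[X]Y   read X → write Y, move L, go to q1
q1 | [_]YY   read _ → write X, move R, go to q1
q1 | X[Y]Y   read Y → write _, move L, go to q1
q1 | [X]_Y   read X → write _, move R, go to q0
q0 | _[_]Y   read _ → write X, move L, go to q1
q1 | [_]XY   read _ → write X, move R, go to q1
q1 | X[X]Y   read X → write _, move R, go to q0
q0 | X_[Y]   read Y → write Y, move L, go to q0
q0 | X[_]Y   read _ → write X, move L, go to q1
q1 | [X]XY   read X → write _, move R, go to q0
q0 | _[X]Y   read X → write Y, move L, go to q1
q1 | [_]YY   read _ → write X, move R, go to q1
q1 | X[Y]Y   read Y → write _, move L, go to q1
q1 | [X]_Y   read X → write _, move R, go to q0
q0 | _[_]Y   read _ → write X, move L, go to q1
q1 | [_]XY   read _ → write X, move R, go to q1
q1 | X[X]Y   read X → write _, move R, go to q0
q0 | X_[Y]   read Y → write Y, move L, go to q0
q0 | X[_]Y   read _ → write X, move L, go to q1
q1 | [X]XY   read X → write _, move R, go to q0
q0 | _[X]Y
After 21 steps: state q0, head at 0, tape XY.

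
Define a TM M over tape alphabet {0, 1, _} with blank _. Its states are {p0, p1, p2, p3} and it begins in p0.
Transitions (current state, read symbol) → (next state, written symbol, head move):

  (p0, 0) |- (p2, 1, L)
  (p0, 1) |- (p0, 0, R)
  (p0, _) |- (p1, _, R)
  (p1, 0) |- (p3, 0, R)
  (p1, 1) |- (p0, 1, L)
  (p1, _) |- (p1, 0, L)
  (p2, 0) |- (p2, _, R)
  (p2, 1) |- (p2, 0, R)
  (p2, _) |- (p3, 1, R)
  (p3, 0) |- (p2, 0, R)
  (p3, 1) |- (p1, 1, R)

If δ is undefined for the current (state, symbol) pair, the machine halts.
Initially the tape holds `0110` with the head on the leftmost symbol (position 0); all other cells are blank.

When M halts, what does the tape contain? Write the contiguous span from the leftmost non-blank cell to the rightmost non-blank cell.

p0 | _[0]110__   read 0 → write 1, move L, go to p2
p2 | [_]1110__   read _ → write 1, move R, go to p3
p3 | 1[1]110__   read 1 → write 1, move R, go to p1
p1 | 11[1]10__   read 1 → write 1, move L, go to p0
p0 | 1[1]110__   read 1 → write 0, move R, go to p0
p0 | 10[1]10__   read 1 → write 0, move R, go to p0
p0 | 100[1]0__   read 1 → write 0, move R, go to p0
p0 | 1000[0]__   read 0 → write 1, move L, go to p2
p2 | 100[0]1__   read 0 → write _, move R, go to p2
p2 | 100_[1]__   read 1 → write 0, move R, go to p2
p2 | 100_0[_]_   read _ → write 1, move R, go to p3
p3 | 100_01[_]
The non-blank tape span at halt is 100_01.

100_01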